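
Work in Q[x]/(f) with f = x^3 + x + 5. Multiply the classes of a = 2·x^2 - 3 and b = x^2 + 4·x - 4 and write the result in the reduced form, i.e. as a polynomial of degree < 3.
First multiply in Q[x] without reducing: a · b = 2·x^4 + 8·x^3 - 11·x^2 - 12·x + 12. Now divide by f(x) = x^3 + x + 5, eliminating the leading term at each step:
  leading term 2·x^4: subtract (2·x)·f(x) = 2·x^4 + 2·x^2 + 10·x, leaving 8·x^3 - 13·x^2 - 22·x + 12
  leading term 8·x^3: subtract (8)·f(x) = 8·x^3 + 8·x + 40, leaving -13·x^2 - 30·x - 28
The degree is now < 3, so this is the remainder. Hence a · b ≡ -13·x^2 - 30·x - 28 in Q[x]/(f).

Final answer: a · b ≡ -13·x^2 - 30·x - 28 (mod f(x))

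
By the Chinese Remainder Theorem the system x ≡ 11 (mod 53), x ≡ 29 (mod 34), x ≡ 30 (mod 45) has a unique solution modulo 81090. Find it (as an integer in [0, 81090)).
The moduli 53, 34, 45 are pairwise coprime, so by the CRT there is a unique solution mod 53·34·45 = 81090.
Solve by successive substitution. Start with x ≡ 11 (mod 53).
  Combine with x ≡ 29 (mod 34): write x = 11 + 53·t and require 11 + 53·t ≡ 29 (mod 34), i.e. 53·t ≡ 29 − 11 ≡ 18 (mod 34). Since 53^(−1) ≡ 9 (mod 34) (53 ≡ 19 (mod 34)), t ≡ 9·18 ≡ 26 (mod 34). So x ≡ 11 + 53·26 = 1389 (mod 1802).
  Combine with x ≡ 30 (mod 45): write x = 1389 + 1802·t and require 1389 + 1802·t ≡ 30 (mod 45), i.e. 1802·t ≡ 30 − 1389 ≡ 36 (mod 45). Since 1802^(−1) ≡ 23 (mod 45) (1802 ≡ 2 (mod 45)), t ≡ 23·36 ≡ 18 (mod 45). So x ≡ 1389 + 1802·18 = 33825 (mod 81090).
Unique solution in [0, 81090): x = 33825.

Final answer: x ≡ 33825 (mod 81090); the representative in [0, 81090) is 33825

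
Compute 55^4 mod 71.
Use repeated squaring. Binary(4) = 100. Walk through the bits of the exponent 4 left-to-right: at each bit after the leading one, square the running value, then multiply by 55 if the bit is 1 (always reducing mod 71):
  bit 1 = 1 (leading): start with 55.
  bit 2 = 0: square 55^2 = 3025 ≡ 43 (mod 71).
  bit 3 = 0: square 43^2 = 1849 ≡ 3 (mod 71).
Final value: 55^4 ≡ 3 (mod 71).

Final answer: 3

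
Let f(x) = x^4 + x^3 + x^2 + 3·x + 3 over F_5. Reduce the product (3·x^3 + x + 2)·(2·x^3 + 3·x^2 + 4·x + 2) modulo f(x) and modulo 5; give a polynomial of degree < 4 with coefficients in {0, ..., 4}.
Multiply as integer polynomials: a · b = 6·x^6 + 9·x^5 + 14·x^4 + 13·x^3 + 10·x^2 + 10·x + 4. Reducing coefficients mod 5: a · b ≡ x^6 + 4·x^5 + 4·x^4 + 3·x^3 + 4. Now divide by f(x) = x^4 + x^3 + x^2 + 3·x + 3 in F_5[x], eliminating the leading term at each step:
  leading term x^6: subtract (x^2)·f(x) = x^6 + x^5 + x^4 + 3·x^3 + 3·x^2, leaving 3·x^5 + 3·x^4 + 2·x^2 + 4 (coefficients mod 5)
  leading term 3·x^5: subtract (3·x)·f(x) = 3·x^5 + 3·x^4 + 3·x^3 + 4·x^2 + 4·x, leaving 2·x^3 + 3·x^2 + x + 4 (coefficients mod 5)
The degree is now < 4, so this is the remainder. Hence a · b ≡ 2·x^3 + 3·x^2 + x + 4 in F_5[x]/(f).

Final answer: a · b ≡ 2·x^3 + 3·x^2 + x + 4 (mod f(x))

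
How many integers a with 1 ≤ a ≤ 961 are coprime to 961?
930

The number of a ∈ {1, ..., 961} with gcd(a, 961) = 1 is by definition Euler's totient φ(961). φ is multiplicative, with φ(p^e) = p^e − p^(e−1). Factorise 961 = 31^2. Then
  φ(961) = (31^2 − 31^1) = 930 = 930.
So there are 930 such integers.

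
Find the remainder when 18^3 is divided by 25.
7

Use repeated squaring. Binary(3) = 11. Walk through the bits of the exponent 3 left-to-right: at each bit after the leading one, square the running value, then multiply by 18 if the bit is 1 (always reducing mod 25):
  bit 1 = 1 (leading): start with 18.
  bit 2 = 1: square 18^2 = 324 ≡ 24; bit is 1, so multiply 24·18 = 432 ≡ 7 (mod 25).
Final value: 18^3 ≡ 7 (mod 25).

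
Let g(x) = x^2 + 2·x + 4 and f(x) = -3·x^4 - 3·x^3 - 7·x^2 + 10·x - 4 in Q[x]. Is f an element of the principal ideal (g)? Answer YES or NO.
In Q[x] the ideal (g) consists of all multiples of g, so f ∈ (g) iff g | f, i.e. iff the remainder of f on division by g is 0. Divide f by g (g is monic, so eliminate the leading term of the running remainder at each step):
  leading term -3·x^4: subtract (-3·x^2)·g(x) = -3·x^4 - 6·x^3 - 12·x^2, leaving 3·x^3 + 5·x^2 + 10·x - 4
  leading term 3·x^3: subtract (3·x)·g(x) = 3·x^3 + 6·x^2 + 12·x, leaving -x^2 - 2·x - 4
  leading term -x^2: subtract (-1)·g(x) = -x^2 - 2·x - 4, leaving 0
The remainder is 0, so f(x) = g(x) · h(x) with h(x) = -3·x^2 + 3·x - 1. Hence g | f, i.e. f ∈ (g).

Final answer: YES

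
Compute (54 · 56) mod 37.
27

Reduce the factors first: 54 ≡ 17, 56 ≡ 19 (mod 37), so 54 · 56 ≡ 17 · 19 (mod 37). 17 · 19 = 323. Dividing by 37: 323 = 8·37 + 27. So (54 · 56) mod 37 = 27.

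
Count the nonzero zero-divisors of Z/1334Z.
In Z/1334Z each nonzero element is either a unit (gcd with 1334 is 1) or a zero-divisor (gcd > 1). The number of units is φ(1334): factorise 1334 = 2 · 23 · 29, so φ(1334) = (2 − 1) · (23 − 1) · (29 − 1) = 1 · 22 · 28 = 616. The nonzero elements number 1334 − 1 = 1333. Hence the nonzero zero-divisors number 1333 − 616 = 717.

Final answer: Z/1334Z has 717 nonzero zero-divisors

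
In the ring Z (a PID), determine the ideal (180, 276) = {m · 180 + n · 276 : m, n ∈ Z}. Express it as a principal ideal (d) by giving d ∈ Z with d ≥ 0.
In the PID Z, (a, b) is generated by gcd(a, b). Compute gcd(276, 180) with the extended Euclidean algorithm, tracking rows (r, s, t) with s·276 + t·180 = r:
  row A: (276, 1, 0)   [1·276 + 0·180 = 276]
  row B: (180, 0, 1)   [0·276 + 1·180 = 180]
  276 = 1·180 + 96   → row C = row A − 1·row B = (96, 1, −1)   [check: 1·276 − 1·180 = 96]
  180 = 1·96 + 84   → row D = row B − 1·row C = (84, −1, 2)   [check: −1·276 + 2·180 = 84]
  96 = 1·84 + 12   → row E = row C − 1·row D = (12, 2, −3)   [check: 2·276 − 3·180 = 12]
  84 = 7·12 + 0   → remainder 0, stop. gcd = 12 (last nonzero row E).
So gcd(180, 276) = 12, with Bézout identity 2·276 − 3·180 = 12. Containment (⊇): the Bézout identity exhibits 12 as an element of (180, 276), giving (12) ⊆ (180, 276). Containment (⊆): since 12 | 180 and 12 | 276 (180 = 12·15, 276 = 12·23), every Z-linear combination of 180 and 276 is divisible by 12, so (180, 276) ⊆ (12). Therefore (180, 276) = (12), d = 12.

Final answer: (180, 276) = (12); d = 12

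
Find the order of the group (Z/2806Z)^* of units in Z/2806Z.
|(Z/2806Z)^*| = 1320

(Z/2806Z)^* consists of the classes a with gcd(a, 2806) = 1, so its order is φ(2806). φ is multiplicative, with φ(p^e) = p^e − p^(e−1). Factorise 2806 = 2 · 23 · 61. Then
  φ(2806) = (2 − 1) · (23 − 1) · (61 − 1) = 1 · 22 · 60 = 1320.
Thus |(Z/2806Z)^*| = 1320.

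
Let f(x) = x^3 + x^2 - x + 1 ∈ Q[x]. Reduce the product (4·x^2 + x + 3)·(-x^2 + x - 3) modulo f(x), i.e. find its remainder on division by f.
a · b ≡ -25·x^2 + 11·x - 16 (mod f(x))

First multiply in Q[x] without reducing: a · b = -4·x^4 + 3·x^3 - 14·x^2 - 9. Now divide by f(x) = x^3 + x^2 - x + 1, eliminating the leading term at each step:
  leading term -4·x^4: subtract (-4·x)·f(x) = -4·x^4 - 4·x^3 + 4·x^2 - 4·x, leaving 7·x^3 - 18·x^2 + 4·x - 9
  leading term 7·x^3: subtract (7)·f(x) = 7·x^3 + 7·x^2 - 7·x + 7, leaving -25·x^2 + 11·x - 16
The degree is now < 3, so this is the remainder. Hence a · b ≡ -25·x^2 + 11·x - 16 in Q[x]/(f).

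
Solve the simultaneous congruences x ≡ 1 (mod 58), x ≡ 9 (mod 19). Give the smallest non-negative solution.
The moduli 58, 19 are pairwise coprime, so by the CRT there is a unique solution mod 58·19 = 1102.
Solve by successive substitution. Start with x ≡ 1 (mod 58).
  Combine with x ≡ 9 (mod 19): write x = 1 + 58·t and require 1 + 58·t ≡ 9 (mod 19), i.e. 58·t ≡ 9 − 1 ≡ 8 (mod 19). Since 58^(−1) ≡ 1 (mod 19) (58 ≡ 1 (mod 19)), t ≡ 1·8 ≡ 8 (mod 19). So x ≡ 1 + 58·8 = 465 (mod 1102).
Unique solution in [0, 1102): x = 465.

Final answer: x ≡ 465 (mod 1102); the representative in [0, 1102) is 465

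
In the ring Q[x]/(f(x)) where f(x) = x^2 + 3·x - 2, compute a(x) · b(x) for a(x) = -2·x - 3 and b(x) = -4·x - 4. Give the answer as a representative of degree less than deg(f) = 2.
First multiply in Q[x] without reducing: a · b = 8·x^2 + 20·x + 12. Now divide by f(x) = x^2 + 3·x - 2, eliminating the leading term at each step:
  leading term 8·x^2: subtract (8)·f(x) = 8·x^2 + 24·x - 16, leaving 28 - 4·x
The degree is now < 2, so this is the remainder. Hence a · b ≡ 28 - 4·x in Q[x]/(f).

Final answer: a · b ≡ 28 - 4·x (mod f(x))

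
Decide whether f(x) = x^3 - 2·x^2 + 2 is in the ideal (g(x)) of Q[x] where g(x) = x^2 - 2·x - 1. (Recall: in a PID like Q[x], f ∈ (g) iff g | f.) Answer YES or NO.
In Q[x] the ideal (g) consists of all multiples of g, so f ∈ (g) iff g | f, i.e. iff the remainder of f on division by g is 0. Divide f by g (g is monic, so eliminate the leading term of the running remainder at each step):
  leading term x^3: subtract (x)·g(x) = x^3 - 2·x^2 - x, leaving x + 2
The remainder r(x) = x + 2 ≠ 0 (and deg r < deg g), so g ∤ f, i.e. f ∉ (g).

Final answer: NO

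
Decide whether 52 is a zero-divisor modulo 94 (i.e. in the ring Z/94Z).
YES

gcd(52, 94) = 2 > 1, so 52 is not a unit in Z/94Z. In Z/nZ every nonzero non-unit is a zero-divisor: explicitly, take b = 94/gcd = 47 ≠ 0 (mod 94); then 52·47 = 2444 = 26·94, i.e. 52·47 ≡ 0 (mod 94). So 52 is a zero-divisor.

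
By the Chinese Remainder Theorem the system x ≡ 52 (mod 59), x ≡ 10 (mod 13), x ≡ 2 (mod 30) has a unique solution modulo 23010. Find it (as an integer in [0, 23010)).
x ≡ 1232 (mod 23010); the representative in [0, 23010) is 1232

The moduli 59, 13, 30 are pairwise coprime, so by the CRT there is a unique solution mod 59·13·30 = 23010.
Solve by successive substitution. Start with x ≡ 52 (mod 59).
  Combine with x ≡ 10 (mod 13): write x = 52 + 59·t and require 52 + 59·t ≡ 10 (mod 13), i.e. 59·t ≡ 10 − 52 ≡ 10 (mod 13). Since 59^(−1) ≡ 2 (mod 13) (59 ≡ 7 (mod 13)), t ≡ 2·10 ≡ 7 (mod 13). So x ≡ 52 + 59·7 = 465 (mod 767).
  Combine with x ≡ 2 (mod 30): write x = 465 + 767·t and require 465 + 767·t ≡ 2 (mod 30), i.e. 767·t ≡ 2 − 465 ≡ 17 (mod 30). Since 767^(−1) ≡ 23 (mod 30) (767 ≡ 17 (mod 30)), t ≡ 23·17 ≡ 1 (mod 30). So x ≡ 465 + 767·1 = 1232 (mod 23010).
Unique solution in [0, 23010): x = 1232.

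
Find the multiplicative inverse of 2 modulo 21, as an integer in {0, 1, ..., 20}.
2^(−1) ≡ 11 (mod 21)

Apply the extended Euclidean algorithm to (21, 2), tracking rows (r, s, t) with s·21 + t·2 = r. Each division r_prev = q·r_cur + r_new produces the new row as (previous row) − q·(current row):
  row A: (21, 1, 0)   [1·21 + 0·2 = 21]
  row B: (2, 0, 1)   [0·21 + 1·2 = 2]
  21 = 10·2 + 1   → row C = row A − 10·row B = (1, 1, −10)   [check: 1·21 − 10·2 = 1]
  2 = 2·1 + 0   → remainder 0, stop. gcd = 1 (last nonzero row C).
The gcd is 1, so 2 is invertible mod 21. The last nonzero row gives 1·21 − 10·2 = 1, so t = −10. So 2^(−1) ≡ −10 ≡ 11 (mod 21). Verify: 2 · 11 = 22 ≡ 1 (mod 21). ✓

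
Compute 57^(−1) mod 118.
Apply the extended Euclidean algorithm to (118, 57), tracking rows (r, s, t) with s·118 + t·57 = r. Each division r_prev = q·r_cur + r_new produces the new row as (previous row) − q·(current row):
  row A: (118, 1, 0)   [1·118 + 0·57 = 118]
  row B: (57, 0, 1)   [0·118 + 1·57 = 57]
  118 = 2·57 + 4   → row C = row A − 2·row B = (4, 1, −2)   [check: 1·118 − 2·57 = 4]
  57 = 14·4 + 1   → row D = row B − 14·row C = (1, −14, 29)   [check: −14·118 + 29·57 = 1]
  4 = 4·1 + 0   → remainder 0, stop. gcd = 1 (last nonzero row D).
The gcd is 1, so 57 is invertible mod 118. The last nonzero row gives −14·118 + 29·57 = 1, so t = 29. So 57^(−1) ≡ 29 (mod 118). Verify: 57 · 29 = 1653 ≡ 1 (mod 118). ✓

Final answer: 57^(−1) ≡ 29 (mod 118)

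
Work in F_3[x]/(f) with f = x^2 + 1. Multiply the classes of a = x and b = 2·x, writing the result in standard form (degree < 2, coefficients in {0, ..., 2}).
a · b ≡ 1 (mod f(x))

Multiply as integer polynomials: a · b = 2·x^2. Reducing coefficients mod 3: a · b ≡ 2·x^2. Now divide by f(x) = x^2 + 1 in F_3[x], eliminating the leading term at each step:
  leading term 2·x^2: subtract (2)·f(x) = 2·x^2 + 2, leaving 1 (coefficients mod 3)
The degree is now < 2, so this is the remainder. Hence a · b ≡ 1 in F_3[x]/(f).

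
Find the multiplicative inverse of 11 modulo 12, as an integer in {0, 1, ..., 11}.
11^(−1) ≡ 11 (mod 12)

Apply the extended Euclidean algorithm to (12, 11), tracking rows (r, s, t) with s·12 + t·11 = r. Each division r_prev = q·r_cur + r_new produces the new row as (previous row) − q·(current row):
  row A: (12, 1, 0)   [1·12 + 0·11 = 12]
  row B: (11, 0, 1)   [0·12 + 1·11 = 11]
  12 = 1·11 + 1   → row C = row A − 1·row B = (1, 1, −1)   [check: 1·12 − 1·11 = 1]
  11 = 11·1 + 0   → remainder 0, stop. gcd = 1 (last nonzero row C).
The gcd is 1, so 11 is invertible mod 12. The last nonzero row gives 1·12 − 1·11 = 1, so t = −1. So 11^(−1) ≡ −1 ≡ 11 (mod 12). Verify: 11 · 11 = 121 ≡ 1 (mod 12). ✓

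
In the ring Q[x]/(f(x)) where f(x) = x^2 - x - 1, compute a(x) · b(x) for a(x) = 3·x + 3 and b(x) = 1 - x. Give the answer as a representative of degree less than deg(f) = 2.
a · b ≡ -3·x (mod f(x))

First multiply in Q[x] without reducing: a · b = 3 - 3·x^2. Now divide by f(x) = x^2 - x - 1, eliminating the leading term at each step:
  leading term -3·x^2: subtract (-3)·f(x) = -3·x^2 + 3·x + 3, leaving -3·x
The degree is now < 2, so this is the remainder. Hence a · b ≡ -3·x in Q[x]/(f).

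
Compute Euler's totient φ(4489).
φ is multiplicative, with φ(p^e) = p^e − p^(e−1). Factorise 4489 = 67^2. Then
  φ(4489) = (67^2 − 67^1) = 4422 = 4422.

Final answer: φ(4489) = 4422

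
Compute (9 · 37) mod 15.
3

Reduce the factors first: 37 ≡ 7 (mod 15), so 9 · 37 ≡ 9 · 7 (mod 15). 9 · 7 = 63. Dividing by 15: 63 = 4·15 + 3. So (9 · 37) mod 15 = 3.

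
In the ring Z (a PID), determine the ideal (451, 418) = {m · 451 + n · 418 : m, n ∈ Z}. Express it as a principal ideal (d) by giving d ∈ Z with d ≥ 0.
(451, 418) = (11); d = 11

In the PID Z, (a, b) is generated by gcd(a, b). Compute gcd(451, 418) with the extended Euclidean algorithm, tracking rows (r, s, t) with s·451 + t·418 = r:
  row A: (451, 1, 0)   [1·451 + 0·418 = 451]
  row B: (418, 0, 1)   [0·451 + 1·418 = 418]
  451 = 1·418 + 33   → row C = row A − 1·row B = (33, 1, −1)   [check: 1·451 − 1·418 = 33]
  418 = 12·33 + 22   → row D = row B − 12·row C = (22, −12, 13)   [check: −12·451 + 13·418 = 22]
  33 = 1·22 + 11   → row E = row C − 1·row D = (11, 13, −14)   [check: 13·451 − 14·418 = 11]
  22 = 2·11 + 0   → remainder 0, stop. gcd = 11 (last nonzero row E).
So gcd(451, 418) = 11, with Bézout identity 13·451 − 14·418 = 11. Containment (⊇): the Bézout identity exhibits 11 as an element of (451, 418), giving (11) ⊆ (451, 418). Containment (⊆): since 11 | 451 and 11 | 418 (451 = 11·41, 418 = 11·38), every Z-linear combination of 451 and 418 is divisible by 11, so (451, 418) ⊆ (11). Therefore (451, 418) = (11), d = 11.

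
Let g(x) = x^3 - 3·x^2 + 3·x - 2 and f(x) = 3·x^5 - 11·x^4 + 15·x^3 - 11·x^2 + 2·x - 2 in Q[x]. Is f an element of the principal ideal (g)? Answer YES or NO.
NO

In Q[x] the ideal (g) consists of all multiples of g, so f ∈ (g) iff g | f, i.e. iff the remainder of f on division by g is 0. Divide f by g (g is monic, so eliminate the leading term of the running remainder at each step):
  leading term 3·x^5: subtract (3·x^2)·g(x) = 3·x^5 - 9·x^4 + 9·x^3 - 6·x^2, leaving -2·x^4 + 6·x^3 - 5·x^2 + 2·x - 2
  leading term -2·x^4: subtract (-2·x)·g(x) = -2·x^4 + 6·x^3 - 6·x^2 + 4·x, leaving x^2 - 2·x - 2
The remainder r(x) = x^2 - 2·x - 2 ≠ 0 (and deg r < deg g), so g ∤ f, i.e. f ∉ (g).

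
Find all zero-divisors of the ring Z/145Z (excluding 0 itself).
nonzero zero-divisors of Z/145Z = {5, 10, 15, 20, 25, 29, 30, 35, 40, 45, 50, 55, 58, 60, 65, 70, 75, 80, 85, 87, 90, 95, 100, 105, 110, 115, 116, 120, 125, 130, 135, 140}

An element a ∈ Z/145Z (with a ≠ 0) is a zero-divisor iff gcd(a, 145) > 1 (because a is a unit precisely when gcd(a, n) = 1, and in Z/nZ every nonzero, non-unit element is a zero-divisor). Scan a = 1, ..., 144 and keep those with gcd(a, 145) > 1:
  gcd(5, 145) = 5, gcd(10, 145) = 5, gcd(15, 145) = 5, gcd(20, 145) = 5, gcd(25, 145) = 5, gcd(29, 145) = 29, gcd(30, 145) = 5, gcd(35, 145) = 5, gcd(40, 145) = 5, gcd(45, 145) = 5, gcd(50, 145) = 5, gcd(55, 145) = 5, gcd(58, 145) = 29, gcd(60, 145) = 5, gcd(65, 145) = 5, gcd(70, 145) = 5, gcd(75, 145) = 5, gcd(80, 145) = 5, gcd(85, 145) = 5, gcd(87, 145) = 29, gcd(90, 145) = 5, gcd(95, 145) = 5, gcd(100, 145) = 5, gcd(105, 145) = 5, gcd(110, 145) = 5, gcd(115, 145) = 5, gcd(116, 145) = 29, gcd(120, 145) = 5, gcd(125, 145) = 5, gcd(130, 145) = 5, gcd(135, 145) = 5, gcd(140, 145) = 5.
All other a ∈ {1, ..., 144} have gcd(a, 145) = 1 and are units. So the nonzero zero-divisors are exactly the 32 values of a appearing in this scan.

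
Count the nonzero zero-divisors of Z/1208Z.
In Z/1208Z each nonzero element is either a unit (gcd with 1208 is 1) or a zero-divisor (gcd > 1). The number of units is φ(1208): factorise 1208 = 2^3 · 151, so φ(1208) = (2^3 − 2^2) · (151 − 1) = 4 · 150 = 600. The nonzero elements number 1208 − 1 = 1207. Hence the nonzero zero-divisors number 1207 − 600 = 607.

Final answer: Z/1208Z has 607 nonzero zero-divisors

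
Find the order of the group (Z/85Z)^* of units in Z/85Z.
(Z/85Z)^* consists of the classes a with gcd(a, 85) = 1, so its order is φ(85). φ is multiplicative, with φ(p^e) = p^e − p^(e−1). Factorise 85 = 5 · 17. Then
  φ(85) = (5 − 1) · (17 − 1) = 4 · 16 = 64.
Thus |(Z/85Z)^*| = 64.

Final answer: |(Z/85Z)^*| = 64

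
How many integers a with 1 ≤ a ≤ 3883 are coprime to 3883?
The number of a ∈ {1, ..., 3883} with gcd(a, 3883) = 1 is by definition Euler's totient φ(3883). φ is multiplicative, with φ(p^e) = p^e − p^(e−1). Factorise 3883 = 11 · 353. Then
  φ(3883) = (11 − 1) · (353 − 1) = 10 · 352 = 3520.
So there are 3520 such integers.

Final answer: 3520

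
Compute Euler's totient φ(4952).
φ is multiplicative, with φ(p^e) = p^e − p^(e−1). Factorise 4952 = 2^3 · 619. Then
  φ(4952) = (2^3 − 2^2) · (619 − 1) = 4 · 618 = 2472.

Final answer: φ(4952) = 2472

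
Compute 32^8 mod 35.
Use repeated squaring. Binary(8) = 1000. Walk through the bits of the exponent 8 left-to-right: at each bit after the leading one, square the running value, then multiply by 32 if the bit is 1 (always reducing mod 35):
  bit 1 = 1 (leading): start with 32.
  bit 2 = 0: square 32^2 = 1024 ≡ 9 (mod 35).
  bit 3 = 0: square 9^2 = 81 ≡ 11 (mod 35).
  bit 4 = 0: square 11^2 = 121 ≡ 16 (mod 35).
Final value: 32^8 ≡ 16 (mod 35).

Final answer: 16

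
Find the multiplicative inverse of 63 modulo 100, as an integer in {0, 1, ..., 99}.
63^(−1) ≡ 27 (mod 100)

Apply the extended Euclidean algorithm to (100, 63), tracking rows (r, s, t) with s·100 + t·63 = r. Each division r_prev = q·r_cur + r_new produces the new row as (previous row) − q·(current row):
  row A: (100, 1, 0)   [1·100 + 0·63 = 100]
  row B: (63, 0, 1)   [0·100 + 1·63 = 63]
  100 = 1·63 + 37   → row C = row A − 1·row B = (37, 1, −1)   [check: 1·100 − 1·63 = 37]
  63 = 1·37 + 26   → row D = row B − 1·row C = (26, −1, 2)   [check: −1·100 + 2·63 = 26]
  37 = 1·26 + 11   → row E = row C − 1·row D = (11, 2, −3)   [check: 2·100 − 3·63 = 11]
  26 = 2·11 + 4   → row F = row D − 2·row E = (4, −5, 8)   [check: −5·100 + 8·63 = 4]
  11 = 2·4 + 3   → row G = row E − 2·row F = (3, 12, −19)   [check: 12·100 − 19·63 = 3]
  4 = 1·3 + 1   → row H = row F − 1·row G = (1, −17, 27)   [check: −17·100 + 27·63 = 1]
  3 = 3·1 + 0   → remainder 0, stop. gcd = 1 (last nonzero row H).
The gcd is 1, so 63 is invertible mod 100. The last nonzero row gives −17·100 + 27·63 = 1, so t = 27. So 63^(−1) ≡ 27 (mod 100). Verify: 63 · 27 = 1701 ≡ 1 (mod 100). ✓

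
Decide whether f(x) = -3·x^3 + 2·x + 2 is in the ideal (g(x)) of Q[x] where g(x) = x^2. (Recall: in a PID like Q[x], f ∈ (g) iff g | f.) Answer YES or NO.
In Q[x] the ideal (g) consists of all multiples of g, so f ∈ (g) iff g | f, i.e. iff the remainder of f on division by g is 0. Divide f by g (g is monic, so eliminate the leading term of the running remainder at each step):
  leading term -3·x^3: subtract (-3·x)·g(x) = -3·x^3, leaving 2·x + 2
The remainder r(x) = 2·x + 2 ≠ 0 (and deg r < deg g), so g ∤ f, i.e. f ∉ (g).

Final answer: NO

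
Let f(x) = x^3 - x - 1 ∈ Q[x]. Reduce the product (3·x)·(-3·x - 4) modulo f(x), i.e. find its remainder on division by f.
First multiply in Q[x] without reducing: a · b = -9·x^2 - 12·x. This already has degree < 3, so no reduction is needed. Hence a · b ≡ -9·x^2 - 12·x in Q[x]/(f).

Final answer: a · b ≡ -9·x^2 - 12·x (mod f(x))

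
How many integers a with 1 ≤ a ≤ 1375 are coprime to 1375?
1000

The number of a ∈ {1, ..., 1375} with gcd(a, 1375) = 1 is by definition Euler's totient φ(1375). φ is multiplicative, with φ(p^e) = p^e − p^(e−1). Factorise 1375 = 5^3 · 11. Then
  φ(1375) = (5^3 − 5^2) · (11 − 1) = 100 · 10 = 1000.
So there are 1000 such integers.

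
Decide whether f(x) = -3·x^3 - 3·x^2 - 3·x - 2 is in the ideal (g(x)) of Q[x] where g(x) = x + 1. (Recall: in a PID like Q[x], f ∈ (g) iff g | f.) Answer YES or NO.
In Q[x] the ideal (g) consists of all multiples of g, so f ∈ (g) iff g | f, i.e. iff the remainder of f on division by g is 0. Divide f by g (g is monic, so eliminate the leading term of the running remainder at each step):
  leading term -3·x^3: subtract (-3·x^2)·g(x) = -3·x^3 - 3·x^2, leaving -3·x - 2
  leading term -3·x: subtract (-3)·g(x) = -3·x - 3, leaving 1
The remainder r(x) = 1 ≠ 0 (and deg r < deg g), so g ∤ f, i.e. f ∉ (g).

Final answer: NO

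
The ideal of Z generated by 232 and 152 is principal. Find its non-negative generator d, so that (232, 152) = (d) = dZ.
(232, 152) = (8); d = 8

In the PID Z, (a, b) is generated by gcd(a, b). Compute gcd(232, 152) with the extended Euclidean algorithm, tracking rows (r, s, t) with s·232 + t·152 = r:
  row A: (232, 1, 0)   [1·232 + 0·152 = 232]
  row B: (152, 0, 1)   [0·232 + 1·152 = 152]
  232 = 1·152 + 80   → row C = row A − 1·row B = (80, 1, −1)   [check: 1·232 − 1·152 = 80]
  152 = 1·80 + 72   → row D = row B − 1·row C = (72, −1, 2)   [check: −1·232 + 2·152 = 72]
  80 = 1·72 + 8   → row E = row C − 1·row D = (8, 2, −3)   [check: 2·232 − 3·152 = 8]
  72 = 9·8 + 0   → remainder 0, stop. gcd = 8 (last nonzero row E).
So gcd(232, 152) = 8, with Bézout identity 2·232 − 3·152 = 8. Containment (⊇): the Bézout identity exhibits 8 as an element of (232, 152), giving (8) ⊆ (232, 152). Containment (⊆): since 8 | 232 and 8 | 152 (232 = 8·29, 152 = 8·19), every Z-linear combination of 232 and 152 is divisible by 8, so (232, 152) ⊆ (8). Therefore (232, 152) = (8), d = 8.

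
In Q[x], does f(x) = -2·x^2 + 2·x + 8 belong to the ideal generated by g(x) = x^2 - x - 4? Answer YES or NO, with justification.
In Q[x] the ideal (g) consists of all multiples of g, so f ∈ (g) iff g | f, i.e. iff the remainder of f on division by g is 0. Divide f by g (g is monic, so eliminate the leading term of the running remainder at each step):
  leading term -2·x^2: subtract (-2)·g(x) = -2·x^2 + 2·x + 8, leaving 0
The remainder is 0, so f(x) = g(x) · h(x) with h(x) = -2. Hence g | f, i.e. f ∈ (g).

Final answer: YES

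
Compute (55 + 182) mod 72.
21

Reduce the summands first: 182 ≡ 38 (mod 72), so 55 + 182 ≡ 55 + 38 (mod 72). 55 + 38 = 93; 93 = 1·72 + 21, so (55 + 182) mod 72 = 21.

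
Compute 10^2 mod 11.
Use repeated squaring. Binary(2) = 10. Walk through the bits of the exponent 2 left-to-right: at each bit after the leading one, square the running value, then multiply by 10 if the bit is 1 (always reducing mod 11):
  bit 1 = 1 (leading): start with 10.
  bit 2 = 0: square 10^2 = 100 ≡ 1 (mod 11).
Final value: 10^2 ≡ 1 (mod 11).

Final answer: 1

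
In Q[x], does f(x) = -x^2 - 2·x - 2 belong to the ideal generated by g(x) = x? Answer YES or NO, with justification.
NO

In Q[x] the ideal (g) consists of all multiples of g, so f ∈ (g) iff g | f, i.e. iff the remainder of f on division by g is 0. Divide f by g (g is monic, so eliminate the leading term of the running remainder at each step):
  leading term -x^2: subtract (-x)·g(x) = -x^2, leaving -2·x - 2
  leading term -2·x: subtract (-2)·g(x) = -2·x, leaving -2
The remainder r(x) = -2 ≠ 0 (and deg r < deg g), so g ∤ f, i.e. f ∉ (g).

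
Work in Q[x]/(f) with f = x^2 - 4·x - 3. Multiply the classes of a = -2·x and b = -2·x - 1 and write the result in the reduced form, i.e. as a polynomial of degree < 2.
a · b ≡ 18·x + 12 (mod f(x))

First multiply in Q[x] without reducing: a · b = 4·x^2 + 2·x. Now divide by f(x) = x^2 - 4·x - 3, eliminating the leading term at each step:
  leading term 4·x^2: subtract (4)·f(x) = 4·x^2 - 16·x - 12, leaving 18·x + 12
The degree is now < 2, so this is the remainder. Hence a · b ≡ 18·x + 12 in Q[x]/(f).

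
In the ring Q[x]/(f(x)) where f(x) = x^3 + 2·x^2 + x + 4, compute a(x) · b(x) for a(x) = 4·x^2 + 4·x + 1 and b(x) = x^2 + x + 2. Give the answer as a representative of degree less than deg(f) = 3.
a · b ≡ 9·x^2 - 7·x + 2 (mod f(x))

First multiply in Q[x] without reducing: a · b = 4·x^4 + 8·x^3 + 13·x^2 + 9·x + 2. Now divide by f(x) = x^3 + 2·x^2 + x + 4, eliminating the leading term at each step:
  leading term 4·x^4: subtract (4·x)·f(x) = 4·x^4 + 8·x^3 + 4·x^2 + 16·x, leaving 9·x^2 - 7·x + 2
The degree is now < 3, so this is the remainder. Hence a · b ≡ 9·x^2 - 7·x + 2 in Q[x]/(f).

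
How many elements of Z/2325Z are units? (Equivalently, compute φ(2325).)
An element a ∈ Z/2325Z is a unit iff gcd(a, 2325) = 1, so the number of units is φ(2325). φ is multiplicative, with φ(p^e) = p^e − p^(e−1). Factorise 2325 = 3 · 5^2 · 31. Then
  φ(2325) = (3 − 1) · (5^2 − 5^1) · (31 − 1) = 2 · 20 · 30 = 1200.

Final answer: Z/2325Z has φ(2325) = 1200 units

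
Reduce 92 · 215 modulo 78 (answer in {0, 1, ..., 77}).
46

Reduce the factors first: 92 ≡ 14, 215 ≡ 59 (mod 78), so 92 · 215 ≡ 14 · 59 (mod 78). 14 · 59 = 826. Dividing by 78: 826 = 10·78 + 46. So (92 · 215) mod 78 = 46.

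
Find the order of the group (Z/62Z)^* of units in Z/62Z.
|(Z/62Z)^*| = 30

(Z/62Z)^* consists of the classes a with gcd(a, 62) = 1, so its order is φ(62). φ is multiplicative, with φ(p^e) = p^e − p^(e−1). Factorise 62 = 2 · 31. Then
  φ(62) = (2 − 1) · (31 − 1) = 1 · 30 = 30.
Thus |(Z/62Z)^*| = 30.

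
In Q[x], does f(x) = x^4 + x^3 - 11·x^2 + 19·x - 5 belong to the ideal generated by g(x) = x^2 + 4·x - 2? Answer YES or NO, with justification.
In Q[x] the ideal (g) consists of all multiples of g, so f ∈ (g) iff g | f, i.e. iff the remainder of f on division by g is 0. Divide f by g (g is monic, so eliminate the leading term of the running remainder at each step):
  leading term x^4: subtract (x^2)·g(x) = x^4 + 4·x^3 - 2·x^2, leaving -3·x^3 - 9·x^2 + 19·x - 5
  leading term -3·x^3: subtract (-3·x)·g(x) = -3·x^3 - 12·x^2 + 6·x, leaving 3·x^2 + 13·x - 5
  leading term 3·x^2: subtract (3)·g(x) = 3·x^2 + 12·x - 6, leaving x + 1
The remainder r(x) = x + 1 ≠ 0 (and deg r < deg g), so g ∤ f, i.e. f ∉ (g).

Final answer: NO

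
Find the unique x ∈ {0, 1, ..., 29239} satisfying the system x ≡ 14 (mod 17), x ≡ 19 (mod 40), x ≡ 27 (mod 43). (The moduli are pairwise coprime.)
The moduli 17, 40, 43 are pairwise coprime, so by the CRT there is a unique solution mod 17·40·43 = 29240.
Solve by successive substitution. Start with x ≡ 14 (mod 17).
  Combine with x ≡ 19 (mod 40): write x = 14 + 17·t and require 14 + 17·t ≡ 19 (mod 40), i.e. 17·t ≡ 19 − 14 ≡ 5 (mod 40). Since 17^(−1) ≡ 33 (mod 40), t ≡ 33·5 ≡ 5 (mod 40). So x ≡ 14 + 17·5 = 99 (mod 680).
  Combine with x ≡ 27 (mod 43): write x = 99 + 680·t and require 99 + 680·t ≡ 27 (mod 43), i.e. 680·t ≡ 27 − 99 ≡ 14 (mod 43). Since 680^(−1) ≡ 16 (mod 43) (680 ≡ 35 (mod 43)), t ≡ 16·14 ≡ 9 (mod 43). So x ≡ 99 + 680·9 = 6219 (mod 29240).
Unique solution in [0, 29240): x = 6219.

Final answer: x ≡ 6219 (mod 29240); the representative in [0, 29240) is 6219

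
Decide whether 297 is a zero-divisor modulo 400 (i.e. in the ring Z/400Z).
NO

gcd(297, 400) = 1, so 297 is a unit in Z/400Z (it has a multiplicative inverse). A unit cannot be a zero-divisor: if 297·b ≡ 0 then multiplying both sides by 297^(−1) gives b ≡ 0. So 297 is not a zero-divisor.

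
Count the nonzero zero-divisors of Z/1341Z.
Z/1341Z has 452 nonzero zero-divisors

In Z/1341Z each nonzero element is either a unit (gcd with 1341 is 1) or a zero-divisor (gcd > 1). The number of units is φ(1341): factorise 1341 = 3^2 · 149, so φ(1341) = (3^2 − 3^1) · (149 − 1) = 6 · 148 = 888. The nonzero elements number 1341 − 1 = 1340. Hence the nonzero zero-divisors number 1340 − 888 = 452.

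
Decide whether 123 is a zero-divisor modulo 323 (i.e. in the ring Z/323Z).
NO

gcd(123, 323) = 1, so 123 is a unit in Z/323Z (it has a multiplicative inverse). A unit cannot be a zero-divisor: if 123·b ≡ 0 then multiplying both sides by 123^(−1) gives b ≡ 0. So 123 is not a zero-divisor.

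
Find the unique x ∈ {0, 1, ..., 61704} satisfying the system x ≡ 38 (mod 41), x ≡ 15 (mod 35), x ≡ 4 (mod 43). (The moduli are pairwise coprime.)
x ≡ 35995 (mod 61705); the representative in [0, 61705) is 35995

The moduli 41, 35, 43 are pairwise coprime, so by the CRT there is a unique solution mod 41·35·43 = 61705.
Solve by successive substitution. Start with x ≡ 38 (mod 41).
  Combine with x ≡ 15 (mod 35): write x = 38 + 41·t and require 38 + 41·t ≡ 15 (mod 35), i.e. 41·t ≡ 15 − 38 ≡ 12 (mod 35). Since 41^(−1) ≡ 6 (mod 35) (41 ≡ 6 (mod 35)), t ≡ 6·12 ≡ 2 (mod 35). So x ≡ 38 + 41·2 = 120 (mod 1435).
  Combine with x ≡ 4 (mod 43): write x = 120 + 1435·t and require 120 + 1435·t ≡ 4 (mod 43), i.e. 1435·t ≡ 4 − 120 ≡ 13 (mod 43). Since 1435^(−1) ≡ 35 (mod 43) (1435 ≡ 16 (mod 43)), t ≡ 35·13 ≡ 25 (mod 43). So x ≡ 120 + 1435·25 = 35995 (mod 61705).
Unique solution in [0, 61705): x = 35995.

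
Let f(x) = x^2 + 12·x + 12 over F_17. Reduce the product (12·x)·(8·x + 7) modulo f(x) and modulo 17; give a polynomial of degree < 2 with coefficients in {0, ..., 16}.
a · b ≡ 3·x + 4 (mod f(x))

Multiply as integer polynomials: a · b = 96·x^2 + 84·x. Reducing coefficients mod 17: a · b ≡ 11·x^2 + 16·x. Now divide by f(x) = x^2 + 12·x + 12 in F_17[x], eliminating the leading term at each step:
  leading term 11·x^2: subtract (11)·f(x) = 11·x^2 + 13·x + 13, leaving 3·x + 4 (coefficients mod 17)
The degree is now < 2, so this is the remainder. Hence a · b ≡ 3·x + 4 in F_17[x]/(f).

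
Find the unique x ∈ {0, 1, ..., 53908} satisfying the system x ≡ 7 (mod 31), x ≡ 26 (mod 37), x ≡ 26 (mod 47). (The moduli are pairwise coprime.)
x ≡ 6982 (mod 53909); the representative in [0, 53909) is 6982

The moduli 31, 37, 47 are pairwise coprime, so by the CRT there is a unique solution mod 31·37·47 = 53909.
Solve by successive substitution. Start with x ≡ 7 (mod 31).
  Combine with x ≡ 26 (mod 37): write x = 7 + 31·t and require 7 + 31·t ≡ 26 (mod 37), i.e. 31·t ≡ 26 − 7 ≡ 19 (mod 37). Since 31^(−1) ≡ 6 (mod 37), t ≡ 6·19 ≡ 3 (mod 37). So x ≡ 7 + 31·3 = 100 (mod 1147).
  Combine with x ≡ 26 (mod 47): write x = 100 + 1147·t and require 100 + 1147·t ≡ 26 (mod 47), i.e. 1147·t ≡ 26 − 100 ≡ 20 (mod 47). Since 1147^(−1) ≡ 5 (mod 47) (1147 ≡ 19 (mod 47)), t ≡ 5·20 ≡ 6 (mod 47). So x ≡ 100 + 1147·6 = 6982 (mod 53909).
Unique solution in [0, 53909): x = 6982.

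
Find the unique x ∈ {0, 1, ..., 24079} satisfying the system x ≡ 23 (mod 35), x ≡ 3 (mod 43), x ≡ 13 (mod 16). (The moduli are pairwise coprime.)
The moduli 35, 43, 16 are pairwise coprime, so by the CRT there is a unique solution mod 35·43·16 = 24080.
Solve by successive substitution. Start with x ≡ 23 (mod 35).
  Combine with x ≡ 3 (mod 43): write x = 23 + 35·t and require 23 + 35·t ≡ 3 (mod 43), i.e. 35·t ≡ 3 − 23 ≡ 23 (mod 43). Since 35^(−1) ≡ 16 (mod 43), t ≡ 16·23 ≡ 24 (mod 43). So x ≡ 23 + 35·24 = 863 (mod 1505).
  Combine with x ≡ 13 (mod 16): write x = 863 + 1505·t and require 863 + 1505·t ≡ 13 (mod 16), i.e. 1505·t ≡ 13 − 863 ≡ 14 (mod 16). Since 1505^(−1) ≡ 1 (mod 16) (1505 ≡ 1 (mod 16)), t ≡ 1·14 ≡ 14 (mod 16). So x ≡ 863 + 1505·14 = 21933 (mod 24080).
Unique solution in [0, 24080): x = 21933.

Final answer: x ≡ 21933 (mod 24080); the representative in [0, 24080) is 21933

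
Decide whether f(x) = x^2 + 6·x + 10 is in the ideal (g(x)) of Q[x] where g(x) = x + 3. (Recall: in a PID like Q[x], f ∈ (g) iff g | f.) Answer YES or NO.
NO

In Q[x] the ideal (g) consists of all multiples of g, so f ∈ (g) iff g | f, i.e. iff the remainder of f on division by g is 0. Divide f by g (g is monic, so eliminate the leading term of the running remainder at each step):
  leading term x^2: subtract (x)·g(x) = x^2 + 3·x, leaving 3·x + 10
  leading term 3·x: subtract (3)·g(x) = 3·x + 9, leaving 1
The remainder r(x) = 1 ≠ 0 (and deg r < deg g), so g ∤ f, i.e. f ∉ (g).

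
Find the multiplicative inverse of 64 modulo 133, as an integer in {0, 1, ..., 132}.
64^(−1) ≡ 106 (mod 133)

Apply the extended Euclidean algorithm to (133, 64), tracking rows (r, s, t) with s·133 + t·64 = r. Each division r_prev = q·r_cur + r_new produces the new row as (previous row) − q·(current row):
  row A: (133, 1, 0)   [1·133 + 0·64 = 133]
  row B: (64, 0, 1)   [0·133 + 1·64 = 64]
  133 = 2·64 + 5   → row C = row A − 2·row B = (5, 1, −2)   [check: 1·133 − 2·64 = 5]
  64 = 12·5 + 4   → row D = row B − 12·row C = (4, −12, 25)   [check: −12·133 + 25·64 = 4]
  5 = 1·4 + 1   → row E = row C − 1·row D = (1, 13, −27)   [check: 13·133 − 27·64 = 1]
  4 = 4·1 + 0   → remainder 0, stop. gcd = 1 (last nonzero row E).
The gcd is 1, so 64 is invertible mod 133. The last nonzero row gives 13·133 − 27·64 = 1, so t = −27. So 64^(−1) ≡ −27 ≡ 106 (mod 133). Verify: 64 · 106 = 6784 ≡ 1 (mod 133). ✓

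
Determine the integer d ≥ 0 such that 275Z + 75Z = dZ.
In the PID Z, (a, b) is generated by gcd(a, b). Compute gcd(275, 75) with the extended Euclidean algorithm, tracking rows (r, s, t) with s·275 + t·75 = r:
  row A: (275, 1, 0)   [1·275 + 0·75 = 275]
  row B: (75, 0, 1)   [0·275 + 1·75 = 75]
  275 = 3·75 + 50   → row C = row A − 3·row B = (50, 1, −3)   [check: 1·275 − 3·75 = 50]
  75 = 1·50 + 25   → row D = row B − 1·row C = (25, −1, 4)   [check: −1·275 + 4·75 = 25]
  50 = 2·25 + 0   → remainder 0, stop. gcd = 25 (last nonzero row D).
So gcd(275, 75) = 25, with Bézout identity −1·275 + 4·75 = 25. Containment (⊇): the Bézout identity exhibits 25 as an element of (275, 75), giving (25) ⊆ (275, 75). Containment (⊆): since 25 | 275 and 25 | 75 (275 = 25·11, 75 = 25·3), every Z-linear combination of 275 and 75 is divisible by 25, so (275, 75) ⊆ (25). Therefore (275, 75) = (25), d = 25.

Final answer: (275, 75) = (25); d = 25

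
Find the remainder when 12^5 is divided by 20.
12

Use repeated squaring. Binary(5) = 101. Walk through the bits of the exponent 5 left-to-right: at each bit after the leading one, square the running value, then multiply by 12 if the bit is 1 (always reducing mod 20):
  bit 1 = 1 (leading): start with 12.
  bit 2 = 0: square 12^2 = 144 ≡ 4 (mod 20).
  bit 3 = 1: square 4^2 = 16; bit is 1, so multiply 16·12 = 192 ≡ 12 (mod 20).
Final value: 12^5 ≡ 12 (mod 20).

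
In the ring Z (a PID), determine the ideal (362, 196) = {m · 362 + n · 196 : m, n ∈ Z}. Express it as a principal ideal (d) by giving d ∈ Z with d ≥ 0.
In the PID Z, (a, b) is generated by gcd(a, b). Compute gcd(362, 196) with the extended Euclidean algorithm, tracking rows (r, s, t) with s·362 + t·196 = r:
  row A: (362, 1, 0)   [1·362 + 0·196 = 362]
  row B: (196, 0, 1)   [0·362 + 1·196 = 196]
  362 = 1·196 + 166   → row C = row A − 1·row B = (166, 1, −1)   [check: 1·362 − 1·196 = 166]
  196 = 1·166 + 30   → row D = row B − 1·row C = (30, −1, 2)   [check: −1·362 + 2·196 = 30]
  166 = 5·30 + 16   → row E = row C − 5·row D = (16, 6, −11)   [check: 6·362 − 11·196 = 16]
  30 = 1·16 + 14   → row F = row D − 1·row E = (14, −7, 13)   [check: −7·362 + 13·196 = 14]
  16 = 1·14 + 2   → row G = row E − 1·row F = (2, 13, −24)   [check: 13·362 − 24·196 = 2]
  14 = 7·2 + 0   → remainder 0, stop. gcd = 2 (last nonzero row G).
So gcd(362, 196) = 2, with Bézout identity 13·362 − 24·196 = 2. Containment (⊇): the Bézout identity exhibits 2 as an element of (362, 196), giving (2) ⊆ (362, 196). Containment (⊆): since 2 | 362 and 2 | 196 (362 = 2·181, 196 = 2·98), every Z-linear combination of 362 and 196 is divisible by 2, so (362, 196) ⊆ (2). Therefore (362, 196) = (2), d = 2.

Final answer: (362, 196) = (2); d = 2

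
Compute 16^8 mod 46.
Use repeated squaring. Binary(8) = 1000. Walk through the bits of the exponent 8 left-to-right: at each bit after the leading one, square the running value, then multiply by 16 if the bit is 1 (always reducing mod 46):
  bit 1 = 1 (leading): start with 16.
  bit 2 = 0: square 16^2 = 256 ≡ 26 (mod 46).
  bit 3 = 0: square 26^2 = 676 ≡ 32 (mod 46).
  bit 4 = 0: square 32^2 = 1024 ≡ 12 (mod 46).
Final value: 16^8 ≡ 12 (mod 46).

Final answer: 12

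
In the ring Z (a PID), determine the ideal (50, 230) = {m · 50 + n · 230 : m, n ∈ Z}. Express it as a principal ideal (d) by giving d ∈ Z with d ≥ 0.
(50, 230) = (10); d = 10

In the PID Z, (a, b) is generated by gcd(a, b). Compute gcd(230, 50) with the extended Euclidean algorithm, tracking rows (r, s, t) with s·230 + t·50 = r:
  row A: (230, 1, 0)   [1·230 + 0·50 = 230]
  row B: (50, 0, 1)   [0·230 + 1·50 = 50]
  230 = 4·50 + 30   → row C = row A − 4·row B = (30, 1, −4)   [check: 1·230 − 4·50 = 30]
  50 = 1·30 + 20   → row D = row B − 1·row C = (20, −1, 5)   [check: −1·230 + 5·50 = 20]
  30 = 1·20 + 10   → row E = row C − 1·row D = (10, 2, −9)   [check: 2·230 − 9·50 = 10]
  20 = 2·10 + 0   → remainder 0, stop. gcd = 10 (last nonzero row E).
So gcd(50, 230) = 10, with Bézout identity 2·230 − 9·50 = 10. Containment (⊇): the Bézout identity exhibits 10 as an element of (50, 230), giving (10) ⊆ (50, 230). Containment (⊆): since 10 | 50 and 10 | 230 (50 = 10·5, 230 = 10·23), every Z-linear combination of 50 and 230 is divisible by 10, so (50, 230) ⊆ (10). Therefore (50, 230) = (10), d = 10.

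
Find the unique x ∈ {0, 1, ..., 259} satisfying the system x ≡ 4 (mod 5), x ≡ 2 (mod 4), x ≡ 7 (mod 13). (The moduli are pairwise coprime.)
x ≡ 254 (mod 260); the representative in [0, 260) is 254

The moduli 5, 4, 13 are pairwise coprime, so by the CRT there is a unique solution mod 5·4·13 = 260.
Solve by successive substitution. Start with x ≡ 4 (mod 5).
  Combine with x ≡ 2 (mod 4): write x = 4 + 5·t and require 4 + 5·t ≡ 2 (mod 4), i.e. 5·t ≡ 2 − 4 ≡ 2 (mod 4). Since 5^(−1) ≡ 1 (mod 4) (5 ≡ 1 (mod 4)), t ≡ 1·2 ≡ 2 (mod 4). So x ≡ 4 + 5·2 = 14 (mod 20).
  Combine with x ≡ 7 (mod 13): write x = 14 + 20·t and require 14 + 20·t ≡ 7 (mod 13), i.e. 20·t ≡ 7 − 14 ≡ 6 (mod 13). Since 20^(−1) ≡ 2 (mod 13) (20 ≡ 7 (mod 13)), t ≡ 2·6 ≡ 12 (mod 13). So x ≡ 14 + 20·12 = 254 (mod 260).
Unique solution in [0, 260): x = 254.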